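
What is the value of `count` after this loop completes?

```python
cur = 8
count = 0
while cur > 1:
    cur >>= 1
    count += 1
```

Let's trace through this code step by step.

Initialize: cur = 8
Initialize: count = 0
Entering loop: while cur > 1:
After iteration 1: cur = 4, count = 1
After iteration 2: cur = 2, count = 2
After iteration 3: cur = 1, count = 3
Loop ends.

Final answer: 3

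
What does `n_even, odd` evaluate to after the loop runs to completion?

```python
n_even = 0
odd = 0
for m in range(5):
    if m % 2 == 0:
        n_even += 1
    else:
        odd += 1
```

Let's trace through this code step by step.

Initialize: n_even = 0
Initialize: odd = 0
Entering loop: for m in range(5):
After iteration 1: m = 0, n_even = 1, odd = 0
After iteration 2: m = 1, n_even = 1, odd = 1
After iteration 3: m = 2, n_even = 2, odd = 1
After iteration 4: m = 3, n_even = 2, odd = 2
After iteration 5: m = 4, n_even = 3, odd = 2
Loop ends.

Final answer: 3, 2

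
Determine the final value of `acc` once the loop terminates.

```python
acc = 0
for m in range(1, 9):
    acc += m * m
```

Let's trace through this code step by step.

Initialize: acc = 0
Entering loop: for m in range(1, 9):
After iteration 1: m = 1, acc = 1
After iteration 2: m = 2, acc = 5
After iteration 3: m = 3, acc = 14
After iteration 4: m = 4, acc = 30
After iteration 5: m = 5, acc = 55
After iteration 6: m = 6, acc = 91
After iteration 7: m = 7, acc = 140
After iteration 8: m = 8, acc = 204
Loop ends.

Final answer: 204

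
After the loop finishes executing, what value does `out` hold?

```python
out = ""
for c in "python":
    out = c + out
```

Let's trace through this code step by step.

Initialize: out = ''
Entering loop: for c in "python":
After iteration 1: c = 'p', out = 'p'
After iteration 2: c = 'y', out = 'yp'
After iteration 3: c = 't', out = 'typ'
After iteration 4: c = 'h', out = 'htyp'
After iteration 5: c = 'o', out = 'ohtyp'
After iteration 6: c = 'n', out = 'nohtyp'
Loop ends.

Final answer: 'nohtyp'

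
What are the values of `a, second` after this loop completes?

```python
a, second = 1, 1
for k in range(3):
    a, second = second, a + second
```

Let's trace through this code step by step.

Initialize: a = 1
Initialize: second = 1
Entering loop: for k in range(3):
After iteration 1: k = 0, a = 1, second = 2
After iteration 2: k = 1, a = 2, second = 3
After iteration 3: k = 2, a = 3, second = 5
Loop ends.

Final answer: 3, 5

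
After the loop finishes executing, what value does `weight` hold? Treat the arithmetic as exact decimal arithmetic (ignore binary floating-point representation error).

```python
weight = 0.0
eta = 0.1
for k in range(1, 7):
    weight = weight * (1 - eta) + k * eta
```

Let's trace through this code step by step.

Initialize: weight = 0.0
Initialize: eta = 0.1
Entering loop: for k in range(1, 7):
After iteration 1: k = 1, weight = 0.1
After iteration 2: k = 2, weight = 0.29
After iteration 3: k = 3, weight = 0.561
After iteration 4: k = 4, weight = 0.9049
After iteration 5: k = 5, weight = 1.31441
After iteration 6: k = 6, weight = 1.782969
Loop ends.

Final answer: 1.782969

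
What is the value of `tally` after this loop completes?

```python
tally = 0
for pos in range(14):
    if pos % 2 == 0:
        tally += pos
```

Let's trace through this code step by step.

Initialize: tally = 0
Entering loop: for pos in range(14):
After iteration 1: pos = 0, tally = 0
After iteration 2: pos = 1, tally = 0
After iteration 3: pos = 2, tally = 2
After iteration 4: pos = 3, tally = 2
After iteration 5: pos = 4, tally = 6
After iteration 6: pos = 5, tally = 6
After iteration 7: pos = 6, tally = 12
After iteration 8: pos = 7, tally = 12
After iteration 9: pos = 8, tally = 20
After iteration 10: pos = 9, tally = 20
After iteration 11: pos = 10, tally = 30
After iteration 12: pos = 11, tally = 30
After iteration 13: pos = 12, tally = 42
After iteration 14: pos = 13, tally = 42
Loop ends.

Final answer: 42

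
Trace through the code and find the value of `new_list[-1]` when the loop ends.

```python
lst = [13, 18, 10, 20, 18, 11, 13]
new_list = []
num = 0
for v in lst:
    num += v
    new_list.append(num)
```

Let's trace through this code step by step.

Initialize: lst = [13, 18, 10, 20, 18, 11, 13]
Initialize: new_list = []
Initialize: num = 0
Entering loop: for v in lst:
After iteration 1: v = 13, new_list = [13], num = 13
After iteration 2: v = 18, new_list = [13, 31], num = 31
After iteration 3: v = 10, new_list = [13, 31, 41], num = 41
After iteration 4: v = 20, new_list = [13, 31, 41, 61], num = 61
After iteration 5: v = 18, new_list = [13, 31, 41, 61, 79], num = 79
After iteration 6: v = 11, new_list = [13, 31, 41, 61, 79, 90], num = 90
After iteration 7: v = 13, new_list = [13, 31, 41, 61, 79, 90, 103], num = 103
Loop ends.
new_list[-1] = 103

Final answer: 103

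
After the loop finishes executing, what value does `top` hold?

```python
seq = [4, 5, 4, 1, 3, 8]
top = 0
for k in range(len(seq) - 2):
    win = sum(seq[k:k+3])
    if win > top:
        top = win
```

Let's trace through this code step by step.

Initialize: seq = [4, 5, 4, 1, 3, 8]
Initialize: top = 0
Entering loop: for k in range(len(seq) - 2):
After iteration 1: k = 0, top = 13, win = 13
After iteration 2: k = 1, top = 13, win = 10
After iteration 3: k = 2, top = 13, win = 8
After iteration 4: k = 3, top = 13, win = 12
Loop ends.

Final answer: 13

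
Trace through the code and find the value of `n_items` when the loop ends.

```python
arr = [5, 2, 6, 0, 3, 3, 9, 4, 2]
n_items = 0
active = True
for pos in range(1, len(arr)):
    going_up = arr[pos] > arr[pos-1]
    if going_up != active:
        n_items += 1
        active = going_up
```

Let's trace through this code step by step.

Initialize: arr = [5, 2, 6, 0, 3, 3, 9, 4, 2]
Initialize: n_items = 0
Initialize: active = True
Entering loop: for pos in range(1, len(arr)):
After iteration 1: pos = 1, n_items = 1, active = False, going_up = False
After iteration 2: pos = 2, n_items = 2, active = True, going_up = True
After iteration 3: pos = 3, n_items = 3, active = False, going_up = False
After iteration 4: pos = 4, n_items = 4, active = True, going_up = True
After iteration 5: pos = 5, n_items = 5, active = False, going_up = False
After iteration 6: pos = 6, n_items = 6, active = True, going_up = True
After iteration 7: pos = 7, n_items = 7, active = False, going_up = False
After iteration 8: pos = 8, n_items = 7, active = False, going_up = False
Loop ends.

Final answer: 7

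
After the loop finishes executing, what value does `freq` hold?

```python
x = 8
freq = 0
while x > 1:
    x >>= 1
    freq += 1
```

Let's trace through this code step by step.

Initialize: x = 8
Initialize: freq = 0
Entering loop: while x > 1:
After iteration 1: x = 4, freq = 1
After iteration 2: x = 2, freq = 2
After iteration 3: x = 1, freq = 3
Loop ends.

Final answer: 3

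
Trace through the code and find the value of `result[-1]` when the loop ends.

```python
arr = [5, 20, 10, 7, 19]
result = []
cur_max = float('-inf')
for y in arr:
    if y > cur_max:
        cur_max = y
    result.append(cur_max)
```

Let's trace through this code step by step.

Initialize: arr = [5, 20, 10, 7, 19]
Initialize: result = []
Initialize: cur_max = -inf
Entering loop: for y in arr:
After iteration 1: y = 5, result = [5], cur_max = 5
After iteration 2: y = 20, result = [5, 20], cur_max = 20
After iteration 3: y = 10, result = [5, 20, 20], cur_max = 20
After iteration 4: y = 7, result = [5, 20, 20, 20], cur_max = 20
After iteration 5: y = 19, result = [5, 20, 20, 20, 20], cur_max = 20
Loop ends.
result[-1] = 20

Final answer: 20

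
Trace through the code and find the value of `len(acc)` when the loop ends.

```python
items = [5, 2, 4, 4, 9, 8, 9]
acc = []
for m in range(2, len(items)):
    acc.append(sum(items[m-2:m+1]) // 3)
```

Let's trace through this code step by step.

Initialize: items = [5, 2, 4, 4, 9, 8, 9]
Initialize: acc = []
Entering loop: for m in range(2, len(items)):
After iteration 1: m = 2, acc = [3]
After iteration 2: m = 3, acc = [3, 3]
After iteration 3: m = 4, acc = [3, 3, 5]
After iteration 4: m = 5, acc = [3, 3, 5, 7]
After iteration 5: m = 6, acc = [3, 3, 5, 7, 8]
Loop ends.
len(acc) = 5

Final answer: 5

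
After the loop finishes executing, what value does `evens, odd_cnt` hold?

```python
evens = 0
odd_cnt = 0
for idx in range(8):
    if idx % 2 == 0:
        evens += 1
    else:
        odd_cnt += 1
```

Let's trace through this code step by step.

Initialize: evens = 0
Initialize: odd_cnt = 0
Entering loop: for idx in range(8):
After iteration 1: idx = 0, evens = 1, odd_cnt = 0
After iteration 2: idx = 1, evens = 1, odd_cnt = 1
After iteration 3: idx = 2, evens = 2, odd_cnt = 1
After iteration 4: idx = 3, evens = 2, odd_cnt = 2
After iteration 5: idx = 4, evens = 3, odd_cnt = 2
After iteration 6: idx = 5, evens = 3, odd_cnt = 3
After iteration 7: idx = 6, evens = 4, odd_cnt = 3
After iteration 8: idx = 7, evens = 4, odd_cnt = 4
Loop ends.

Final answer: 4, 4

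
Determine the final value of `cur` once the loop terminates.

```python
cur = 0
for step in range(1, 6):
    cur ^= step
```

Let's trace through this code step by step.

Initialize: cur = 0
Entering loop: for step in range(1, 6):
After iteration 1: step = 1, cur = 1
After iteration 2: step = 2, cur = 3
After iteration 3: step = 3, cur = 0
After iteration 4: step = 4, cur = 4
After iteration 5: step = 5, cur = 1
Loop ends.

Final answer: 1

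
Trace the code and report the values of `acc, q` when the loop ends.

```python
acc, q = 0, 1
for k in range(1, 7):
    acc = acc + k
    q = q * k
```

Let's trace through this code step by step.

Initialize: acc = 0
Initialize: q = 1
Entering loop: for k in range(1, 7):
After iteration 1: k = 1, acc = 1, q = 1
After iteration 2: k = 2, acc = 3, q = 2
After iteration 3: k = 3, acc = 6, q = 6
After iteration 4: k = 4, acc = 10, q = 24
After iteration 5: k = 5, acc = 15, q = 120
After iteration 6: k = 6, acc = 21, q = 720
Loop ends.

Final answer: 21, 720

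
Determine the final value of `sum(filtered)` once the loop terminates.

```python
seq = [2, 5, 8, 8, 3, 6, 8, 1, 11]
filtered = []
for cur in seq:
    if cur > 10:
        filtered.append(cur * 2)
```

Let's trace through this code step by step.

Initialize: seq = [2, 5, 8, 8, 3, 6, 8, 1, 11]
Initialize: filtered = []
Entering loop: for cur in seq:
After iteration 1: cur = 2, filtered = []
After iteration 2: cur = 5, filtered = []
After iteration 3: cur = 8, filtered = []
After iteration 4: cur = 8, filtered = []
After iteration 5: cur = 3, filtered = []
After iteration 6: cur = 6, filtered = []
After iteration 7: cur = 8, filtered = []
After iteration 8: cur = 1, filtered = []
After iteration 9: cur = 11, filtered = [22]
Loop ends.
sum(filtered) = 22

Final answer: 22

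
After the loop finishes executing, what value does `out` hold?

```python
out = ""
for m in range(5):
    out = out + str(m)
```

Let's trace through this code step by step.

Initialize: out = ''
Entering loop: for m in range(5):
After iteration 1: m = 0, out = '0'
After iteration 2: m = 1, out = '01'
After iteration 3: m = 2, out = '012'
After iteration 4: m = 3, out = '0123'
After iteration 5: m = 4, out = '01234'
Loop ends.

Final answer: '01234'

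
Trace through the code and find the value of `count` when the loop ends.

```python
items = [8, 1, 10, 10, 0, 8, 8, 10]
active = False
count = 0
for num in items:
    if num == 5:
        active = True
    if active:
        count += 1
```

Let's trace through this code step by step.

Initialize: items = [8, 1, 10, 10, 0, 8, 8, 10]
Initialize: active = False
Initialize: count = 0
Entering loop: for num in items:
After iteration 1: num = 8, count = 0
After iteration 2: num = 1, count = 0
After iteration 3: num = 10, count = 0
After iteration 4: num = 10, count = 0
After iteration 5: num = 0, count = 0
After iteration 6: num = 8, count = 0
After iteration 7: num = 8, count = 0
After iteration 8: num = 10, count = 0
Loop ends.

Final answer: 0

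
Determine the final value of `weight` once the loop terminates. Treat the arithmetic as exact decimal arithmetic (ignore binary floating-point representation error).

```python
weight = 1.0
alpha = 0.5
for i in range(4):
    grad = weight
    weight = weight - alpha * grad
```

Let's trace through this code step by step.

Initialize: weight = 1.0
Initialize: alpha = 0.5
Entering loop: for i in range(4):
After iteration 1: i = 0, weight = 0.5, grad = 1.0
After iteration 2: i = 1, weight = 0.25, grad = 0.5
After iteration 3: i = 2, weight = 0.125, grad = 0.25
After iteration 4: i = 3, weight = 0.0625, grad = 0.125
Loop ends.

Final answer: 0.0625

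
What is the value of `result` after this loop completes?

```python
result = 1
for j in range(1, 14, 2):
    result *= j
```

Let's trace through this code step by step.

Initialize: result = 1
Entering loop: for j in range(1, 14, 2):
After iteration 1: j = 1, result = 1
After iteration 2: j = 3, result = 3
After iteration 3: j = 5, result = 15
After iteration 4: j = 7, result = 105
After iteration 5: j = 9, result = 945
After iteration 6: j = 11, result = 10395
After iteration 7: j = 13, result = 135135
Loop ends.

Final answer: 135135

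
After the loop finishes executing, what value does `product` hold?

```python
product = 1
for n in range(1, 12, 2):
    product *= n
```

Let's trace through this code step by step.

Initialize: product = 1
Entering loop: for n in range(1, 12, 2):
After iteration 1: n = 1, product = 1
After iteration 2: n = 3, product = 3
After iteration 3: n = 5, product = 15
After iteration 4: n = 7, product = 105
After iteration 5: n = 9, product = 945
After iteration 6: n = 11, product = 10395
Loop ends.

Final answer: 10395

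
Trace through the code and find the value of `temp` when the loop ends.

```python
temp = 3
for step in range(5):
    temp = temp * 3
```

Let's trace through this code step by step.

Initialize: temp = 3
Entering loop: for step in range(5):
After iteration 1: step = 0, temp = 9
After iteration 2: step = 1, temp = 27
After iteration 3: step = 2, temp = 81
After iteration 4: step = 3, temp = 243
After iteration 5: step = 4, temp = 729
Loop ends.

Final answer: 729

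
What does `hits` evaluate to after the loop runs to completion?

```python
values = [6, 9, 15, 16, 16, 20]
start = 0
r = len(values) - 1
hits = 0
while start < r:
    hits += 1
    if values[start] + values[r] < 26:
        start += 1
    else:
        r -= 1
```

Let's trace through this code step by step.

Initialize: values = [6, 9, 15, 16, 16, 20]
Initialize: start = 0
Initialize: r = 5
Initialize: hits = 0
Entering loop: while start < r:
After iteration 1: start = 0, r = 4, hits = 1
After iteration 2: start = 1, r = 4, hits = 2
After iteration 3: start = 2, r = 4, hits = 3
After iteration 4: start = 2, r = 3, hits = 4
After iteration 5: start = 2, r = 2, hits = 5
Loop ends.

Final answer: 5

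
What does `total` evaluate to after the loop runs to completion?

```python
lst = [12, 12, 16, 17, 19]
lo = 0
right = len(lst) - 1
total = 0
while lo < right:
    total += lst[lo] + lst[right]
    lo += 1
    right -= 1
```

Let's trace through this code step by step.

Initialize: lst = [12, 12, 16, 17, 19]
Initialize: lo = 0
Initialize: right = 4
Initialize: total = 0
Entering loop: while lo < right:
After iteration 1: lo = 1, right = 3, total = 31
After iteration 2: lo = 2, right = 2, total = 60
Loop ends.

Final answer: 60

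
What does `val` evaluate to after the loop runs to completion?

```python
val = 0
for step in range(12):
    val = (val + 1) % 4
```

Let's trace through this code step by step.

Initialize: val = 0
Entering loop: for step in range(12):
After iteration 1: step = 0, val = 1
After iteration 2: step = 1, val = 2
After iteration 3: step = 2, val = 3
After iteration 4: step = 3, val = 0
After iteration 5: step = 4, val = 1
After iteration 6: step = 5, val = 2
After iteration 7: step = 6, val = 3
After iteration 8: step = 7, val = 0
After iteration 9: step = 8, val = 1
After iteration 10: step = 9, val = 2
After iteration 11: step = 10, val = 3
After iteration 12: step = 11, val = 0
Loop ends.

Final answer: 0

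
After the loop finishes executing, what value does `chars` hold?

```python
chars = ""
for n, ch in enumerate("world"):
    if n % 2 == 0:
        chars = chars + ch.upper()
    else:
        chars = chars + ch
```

Let's trace through this code step by step.

Initialize: chars = ''
Entering loop: for n, ch in enumerate("world"):
After iteration 1: n = 0, ch = 'w', chars = 'W'
After iteration 2: n = 1, ch = 'o', chars = 'Wo'
After iteration 3: n = 2, ch = 'r', chars = 'WoR'
After iteration 4: n = 3, ch = 'l', chars = 'WoRl'
After iteration 5: n = 4, ch = 'd', chars = 'WoRlD'
Loop ends.

Final answer: 'WoRlD'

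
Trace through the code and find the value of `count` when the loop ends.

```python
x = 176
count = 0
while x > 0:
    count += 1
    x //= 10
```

Let's trace through this code step by step.

Initialize: x = 176
Initialize: count = 0
Entering loop: while x > 0:
After iteration 1: x = 17, count = 1
After iteration 2: x = 1, count = 2
After iteration 3: x = 0, count = 3
Loop ends.

Final answer: 3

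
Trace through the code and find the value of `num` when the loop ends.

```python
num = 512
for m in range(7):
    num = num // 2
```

Let's trace through this code step by step.

Initialize: num = 512
Entering loop: for m in range(7):
After iteration 1: m = 0, num = 256
After iteration 2: m = 1, num = 128
After iteration 3: m = 2, num = 64
After iteration 4: m = 3, num = 32
After iteration 5: m = 4, num = 16
After iteration 6: m = 5, num = 8
After iteration 7: m = 6, num = 4
Loop ends.

Final answer: 4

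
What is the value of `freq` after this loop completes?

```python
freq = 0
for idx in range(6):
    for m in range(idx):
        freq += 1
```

Let's trace through this code step by step.

Initialize: freq = 0
Entering loop: for idx in range(6):
After iteration 1: idx = 0, freq = 0
After iteration 2: idx = 1, freq = 1, m = 0
After iteration 3: idx = 2, freq = 3, m = 1
After iteration 4: idx = 3, freq = 6, m = 2
After iteration 5: idx = 4, freq = 10, m = 3
After iteration 6: idx = 5, freq = 15, m = 4
Loop ends.

Final answer: 15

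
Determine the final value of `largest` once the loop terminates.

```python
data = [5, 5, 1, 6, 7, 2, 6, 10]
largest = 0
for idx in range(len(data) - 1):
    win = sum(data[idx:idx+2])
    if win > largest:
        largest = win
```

Let's trace through this code step by step.

Initialize: data = [5, 5, 1, 6, 7, 2, 6, 10]
Initialize: largest = 0
Entering loop: for idx in range(len(data) - 1):
After iteration 1: idx = 0, largest = 10, win = 10
After iteration 2: idx = 1, largest = 10, win = 6
After iteration 3: idx = 2, largest = 10, win = 7
After iteration 4: idx = 3, largest = 13, win = 13
After iteration 5: idx = 4, largest = 13, win = 9
After iteration 6: idx = 5, largest = 13, win = 8
After iteration 7: idx = 6, largest = 16, win = 16
Loop ends.

Final answer: 16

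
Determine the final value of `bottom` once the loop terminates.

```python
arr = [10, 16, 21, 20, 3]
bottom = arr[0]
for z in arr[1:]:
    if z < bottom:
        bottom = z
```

Let's trace through this code step by step.

Initialize: arr = [10, 16, 21, 20, 3]
Initialize: bottom = 10
Entering loop: for z in arr[1:]:
After iteration 1: z = 16, bottom = 10
After iteration 2: z = 21, bottom = 10
After iteration 3: z = 20, bottom = 10
After iteration 4: z = 3, bottom = 3
Loop ends.

Final answer: 3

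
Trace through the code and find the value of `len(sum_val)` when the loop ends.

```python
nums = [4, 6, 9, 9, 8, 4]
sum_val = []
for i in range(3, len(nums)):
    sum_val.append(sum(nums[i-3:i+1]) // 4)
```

Let's trace through this code step by step.

Initialize: nums = [4, 6, 9, 9, 8, 4]
Initialize: sum_val = []
Entering loop: for i in range(3, len(nums)):
After iteration 1: i = 3, sum_val = [7]
After iteration 2: i = 4, sum_val = [7, 8]
After iteration 3: i = 5, sum_val = [7, 8, 7]
Loop ends.
len(sum_val) = 3

Final answer: 3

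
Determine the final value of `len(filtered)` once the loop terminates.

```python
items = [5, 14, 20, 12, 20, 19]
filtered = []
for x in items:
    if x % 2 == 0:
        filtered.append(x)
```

Let's trace through this code step by step.

Initialize: items = [5, 14, 20, 12, 20, 19]
Initialize: filtered = []
Entering loop: for x in items:
After iteration 1: x = 5, filtered = []
After iteration 2: x = 14, filtered = [14]
After iteration 3: x = 20, filtered = [14, 20]
After iteration 4: x = 12, filtered = [14, 20, 12]
After iteration 5: x = 20, filtered = [14, 20, 12, 20]
After iteration 6: x = 19, filtered = [14, 20, 12, 20]
Loop ends.
len(filtered) = 4

Final answer: 4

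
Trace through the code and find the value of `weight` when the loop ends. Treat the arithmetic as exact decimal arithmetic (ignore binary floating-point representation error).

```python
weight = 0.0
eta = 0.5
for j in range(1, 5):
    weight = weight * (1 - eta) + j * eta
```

Let's trace through this code step by step.

Initialize: weight = 0.0
Initialize: eta = 0.5
Entering loop: for j in range(1, 5):
After iteration 1: j = 1, weight = 0.5
After iteration 2: j = 2, weight = 1.25
After iteration 3: j = 3, weight = 2.125
After iteration 4: j = 4, weight = 3.0625
Loop ends.

Final answer: 3.0625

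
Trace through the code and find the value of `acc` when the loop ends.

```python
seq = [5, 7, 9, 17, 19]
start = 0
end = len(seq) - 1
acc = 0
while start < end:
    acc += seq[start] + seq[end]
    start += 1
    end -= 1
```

Let's trace through this code step by step.

Initialize: seq = [5, 7, 9, 17, 19]
Initialize: start = 0
Initialize: end = 4
Initialize: acc = 0
Entering loop: while start < end:
After iteration 1: start = 1, end = 3, acc = 24
After iteration 2: start = 2, end = 2, acc = 48
Loop ends.

Final answer: 48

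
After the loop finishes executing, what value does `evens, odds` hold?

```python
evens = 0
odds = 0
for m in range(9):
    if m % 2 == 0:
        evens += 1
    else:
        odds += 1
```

Let's trace through this code step by step.

Initialize: evens = 0
Initialize: odds = 0
Entering loop: for m in range(9):
After iteration 1: m = 0, evens = 1, odds = 0
After iteration 2: m = 1, evens = 1, odds = 1
After iteration 3: m = 2, evens = 2, odds = 1
After iteration 4: m = 3, evens = 2, odds = 2
After iteration 5: m = 4, evens = 3, odds = 2
After iteration 6: m = 5, evens = 3, odds = 3
After iteration 7: m = 6, evens = 4, odds = 3
After iteration 8: m = 7, evens = 4, odds = 4
After iteration 9: m = 8, evens = 5, odds = 4
Loop ends.

Final answer: 5, 4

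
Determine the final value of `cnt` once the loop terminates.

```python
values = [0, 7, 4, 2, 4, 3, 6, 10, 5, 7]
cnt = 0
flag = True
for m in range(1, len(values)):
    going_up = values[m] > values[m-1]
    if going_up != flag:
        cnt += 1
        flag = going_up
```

Let's trace through this code step by step.

Initialize: values = [0, 7, 4, 2, 4, 3, 6, 10, 5, 7]
Initialize: cnt = 0
Initialize: flag = True
Entering loop: for m in range(1, len(values)):
After iteration 1: m = 1, cnt = 0, flag = True, going_up = True
After iteration 2: m = 2, cnt = 1, flag = False, going_up = False
After iteration 3: m = 3, cnt = 1, flag = False, going_up = False
After iteration 4: m = 4, cnt = 2, flag = True, going_up = True
After iteration 5: m = 5, cnt = 3, flag = False, going_up = False
After iteration 6: m = 6, cnt = 4, flag = True, going_up = True
After iteration 7: m = 7, cnt = 4, flag = True, going_up = True
After iteration 8: m = 8, cnt = 5, flag = False, going_up = False
After iteration 9: m = 9, cnt = 6, flag = True, going_up = True
Loop ends.

Final answer: 6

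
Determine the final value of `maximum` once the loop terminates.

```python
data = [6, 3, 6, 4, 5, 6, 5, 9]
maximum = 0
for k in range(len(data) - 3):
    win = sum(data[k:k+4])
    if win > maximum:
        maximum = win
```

Let's trace through this code step by step.

Initialize: data = [6, 3, 6, 4, 5, 6, 5, 9]
Initialize: maximum = 0
Entering loop: for k in range(len(data) - 3):
After iteration 1: k = 0, maximum = 19, win = 19
After iteration 2: k = 1, maximum = 19, win = 18
After iteration 3: k = 2, maximum = 21, win = 21
After iteration 4: k = 3, maximum = 21, win = 20
After iteration 5: k = 4, maximum = 25, win = 25
Loop ends.

Final answer: 25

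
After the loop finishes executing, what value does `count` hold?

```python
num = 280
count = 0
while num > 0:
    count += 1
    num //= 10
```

Let's trace through this code step by step.

Initialize: num = 280
Initialize: count = 0
Entering loop: while num > 0:
After iteration 1: num = 28, count = 1
After iteration 2: num = 2, count = 2
After iteration 3: num = 0, count = 3
Loop ends.

Final answer: 3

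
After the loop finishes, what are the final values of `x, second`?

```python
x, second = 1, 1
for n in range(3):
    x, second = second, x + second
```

Let's trace through this code step by step.

Initialize: x = 1
Initialize: second = 1
Entering loop: for n in range(3):
After iteration 1: n = 0, x = 1, second = 2
After iteration 2: n = 1, x = 2, second = 3
After iteration 3: n = 2, x = 3, second = 5
Loop ends.

Final answer: 3, 5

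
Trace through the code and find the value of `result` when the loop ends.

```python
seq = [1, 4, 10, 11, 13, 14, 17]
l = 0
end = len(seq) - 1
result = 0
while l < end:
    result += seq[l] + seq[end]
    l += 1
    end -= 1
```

Let's trace through this code step by step.

Initialize: seq = [1, 4, 10, 11, 13, 14, 17]
Initialize: l = 0
Initialize: end = 6
Initialize: result = 0
Entering loop: while l < end:
After iteration 1: l = 1, end = 5, result = 18
After iteration 2: l = 2, end = 4, result = 36
After iteration 3: l = 3, end = 3, result = 59
Loop ends.

Final answer: 59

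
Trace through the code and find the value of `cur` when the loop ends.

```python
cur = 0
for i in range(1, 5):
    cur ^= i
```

Let's trace through this code step by step.

Initialize: cur = 0
Entering loop: for i in range(1, 5):
After iteration 1: i = 1, cur = 1
After iteration 2: i = 2, cur = 3
After iteration 3: i = 3, cur = 0
After iteration 4: i = 4, cur = 4
Loop ends.

Final answer: 4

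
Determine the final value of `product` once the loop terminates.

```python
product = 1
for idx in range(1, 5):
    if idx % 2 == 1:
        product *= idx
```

Let's trace through this code step by step.

Initialize: product = 1
Entering loop: for idx in range(1, 5):
After iteration 1: idx = 1, product = 1
After iteration 2: idx = 2, product = 1
After iteration 3: idx = 3, product = 3
After iteration 4: idx = 4, product = 3
Loop ends.

Final answer: 3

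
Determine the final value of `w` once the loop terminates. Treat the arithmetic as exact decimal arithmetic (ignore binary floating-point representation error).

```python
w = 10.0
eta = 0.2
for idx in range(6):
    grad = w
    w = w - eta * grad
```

Let's trace through this code step by step.

Initialize: w = 10.0
Initialize: eta = 0.2
Entering loop: for idx in range(6):
After iteration 1: idx = 0, w = 8.0, grad = 10.0
After iteration 2: idx = 1, w = 6.4, grad = 8.0
After iteration 3: idx = 2, w = 5.12, grad = 6.4
After iteration 4: idx = 3, w = 4.096, grad = 5.12
After iteration 5: idx = 4, w = 3.2768, grad = 4.096
After iteration 6: idx = 5, w = 2.62144, grad = 3.2768
Loop ends.

Final answer: 2.62144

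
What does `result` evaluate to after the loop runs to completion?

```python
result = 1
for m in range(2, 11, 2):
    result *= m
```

Let's trace through this code step by step.

Initialize: result = 1
Entering loop: for m in range(2, 11, 2):
After iteration 1: m = 2, result = 2
After iteration 2: m = 4, result = 8
After iteration 3: m = 6, result = 48
After iteration 4: m = 8, result = 384
After iteration 5: m = 10, result = 3840
Loop ends.

Final answer: 3840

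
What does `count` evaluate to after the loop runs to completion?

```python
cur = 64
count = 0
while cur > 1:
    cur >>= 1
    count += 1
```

Let's trace through this code step by step.

Initialize: cur = 64
Initialize: count = 0
Entering loop: while cur > 1:
After iteration 1: cur = 32, count = 1
After iteration 2: cur = 16, count = 2
After iteration 3: cur = 8, count = 3
After iteration 4: cur = 4, count = 4
After iteration 5: cur = 2, count = 5
After iteration 6: cur = 1, count = 6
Loop ends.

Final answer: 6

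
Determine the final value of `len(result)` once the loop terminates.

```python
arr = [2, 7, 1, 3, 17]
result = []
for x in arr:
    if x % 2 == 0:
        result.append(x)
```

Let's trace through this code step by step.

Initialize: arr = [2, 7, 1, 3, 17]
Initialize: result = []
Entering loop: for x in arr:
After iteration 1: x = 2, result = [2]
After iteration 2: x = 7, result = [2]
After iteration 3: x = 1, result = [2]
After iteration 4: x = 3, result = [2]
After iteration 5: x = 17, result = [2]
Loop ends.
len(result) = 1

Final answer: 1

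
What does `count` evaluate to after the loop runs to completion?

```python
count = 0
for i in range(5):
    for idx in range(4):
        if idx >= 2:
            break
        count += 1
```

Let's trace through this code step by step.

Initialize: count = 0
Entering loop: for i in range(5):
After iteration 1: i = 0, count = 2
After iteration 2: i = 1, count = 4
After iteration 3: i = 2, count = 6
After iteration 4: i = 3, count = 8
After iteration 5: i = 4, count = 10
Loop ends.

Final answer: 10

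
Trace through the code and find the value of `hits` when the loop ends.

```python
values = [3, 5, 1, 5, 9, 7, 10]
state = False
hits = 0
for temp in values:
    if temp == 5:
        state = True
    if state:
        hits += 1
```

Let's trace through this code step by step.

Initialize: values = [3, 5, 1, 5, 9, 7, 10]
Initialize: state = False
Initialize: hits = 0
Entering loop: for temp in values:
After iteration 1: temp = 3, state = False, hits = 0
After iteration 2: temp = 5, state = True, hits = 1
After iteration 3: temp = 1, state = True, hits = 2
After iteration 4: temp = 5, state = True, hits = 3
After iteration 5: temp = 9, state = True, hits = 4
After iteration 6: temp = 7, state = True, hits = 5
After iteration 7: temp = 10, state = True, hits = 6
Loop ends.

Final answer: 6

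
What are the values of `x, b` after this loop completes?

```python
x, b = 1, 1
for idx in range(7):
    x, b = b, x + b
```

Let's trace through this code step by step.

Initialize: x = 1
Initialize: b = 1
Entering loop: for idx in range(7):
After iteration 1: idx = 0, x = 1, b = 2
After iteration 2: idx = 1, x = 2, b = 3
After iteration 3: idx = 2, x = 3, b = 5
After iteration 4: idx = 3, x = 5, b = 8
After iteration 5: idx = 4, x = 8, b = 13
After iteration 6: idx = 5, x = 13, b = 21
After iteration 7: idx = 6, x = 21, b = 34
Loop ends.

Final answer: 21, 34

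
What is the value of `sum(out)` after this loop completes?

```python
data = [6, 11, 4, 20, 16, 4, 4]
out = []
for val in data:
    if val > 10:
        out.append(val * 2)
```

Let's trace through this code step by step.

Initialize: data = [6, 11, 4, 20, 16, 4, 4]
Initialize: out = []
Entering loop: for val in data:
After iteration 1: val = 6, out = []
After iteration 2: val = 11, out = [22]
After iteration 3: val = 4, out = [22]
After iteration 4: val = 20, out = [22, 40]
After iteration 5: val = 16, out = [22, 40, 32]
After iteration 6: val = 4, out = [22, 40, 32]
After iteration 7: val = 4, out = [22, 40, 32]
Loop ends.
sum(out) = 94

Final answer: 94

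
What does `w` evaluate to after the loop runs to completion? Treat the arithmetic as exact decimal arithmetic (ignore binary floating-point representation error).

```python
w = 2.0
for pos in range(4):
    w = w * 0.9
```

Let's trace through this code step by step.

Initialize: w = 2.0
Entering loop: for pos in range(4):
After iteration 1: pos = 0, w = 1.8
After iteration 2: pos = 1, w = 1.62
After iteration 3: pos = 2, w = 1.458
After iteration 4: pos = 3, w = 1.3122
Loop ends.

Final answer: 1.3122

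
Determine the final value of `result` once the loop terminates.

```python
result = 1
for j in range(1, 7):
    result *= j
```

Let's trace through this code step by step.

Initialize: result = 1
Entering loop: for j in range(1, 7):
After iteration 1: j = 1, result = 1
After iteration 2: j = 2, result = 2
After iteration 3: j = 3, result = 6
After iteration 4: j = 4, result = 24
After iteration 5: j = 5, result = 120
After iteration 6: j = 6, result = 720
Loop ends.

Final answer: 720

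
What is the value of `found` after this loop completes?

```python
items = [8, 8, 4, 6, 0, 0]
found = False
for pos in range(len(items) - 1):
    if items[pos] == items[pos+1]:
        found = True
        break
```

Let's trace through this code step by step.

Initialize: items = [8, 8, 4, 6, 0, 0]
Initialize: found = False
Entering loop: for pos in range(len(items) - 1):
After iteration 1: pos = 0, found = True
Loop ends.

Final answer: True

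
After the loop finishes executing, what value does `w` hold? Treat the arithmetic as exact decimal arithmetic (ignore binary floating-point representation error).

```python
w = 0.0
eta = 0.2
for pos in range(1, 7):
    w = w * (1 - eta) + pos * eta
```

Let's trace through this code step by step.

Initialize: w = 0.0
Initialize: eta = 0.2
Entering loop: for pos in range(1, 7):
After iteration 1: pos = 1, w = 0.2
After iteration 2: pos = 2, w = 0.56
After iteration 3: pos = 3, w = 1.048
After iteration 4: pos = 4, w = 1.6384
After iteration 5: pos = 5, w = 2.31072
After iteration 6: pos = 6, w = 3.048576
Loop ends.

Final answer: 3.048576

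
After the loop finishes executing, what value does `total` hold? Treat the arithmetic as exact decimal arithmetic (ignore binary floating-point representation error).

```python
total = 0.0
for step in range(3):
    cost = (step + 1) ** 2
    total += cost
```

Let's trace through this code step by step.

Initialize: total = 0.0
Entering loop: for step in range(3):
After iteration 1: step = 0, total = 1.0, cost = 1
After iteration 2: step = 1, total = 5.0, cost = 4
After iteration 3: step = 2, total = 14.0, cost = 9
Loop ends.

Final answer: 14.0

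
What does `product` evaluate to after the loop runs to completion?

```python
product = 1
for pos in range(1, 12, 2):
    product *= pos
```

Let's trace through this code step by step.

Initialize: product = 1
Entering loop: for pos in range(1, 12, 2):
After iteration 1: pos = 1, product = 1
After iteration 2: pos = 3, product = 3
After iteration 3: pos = 5, product = 15
After iteration 4: pos = 7, product = 105
After iteration 5: pos = 9, product = 945
After iteration 6: pos = 11, product = 10395
Loop ends.

Final answer: 10395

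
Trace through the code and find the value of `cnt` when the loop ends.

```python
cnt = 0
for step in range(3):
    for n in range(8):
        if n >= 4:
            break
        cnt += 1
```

Let's trace through this code step by step.

Initialize: cnt = 0
Entering loop: for step in range(3):
After iteration 1: step = 0, cnt = 4
After iteration 2: step = 1, cnt = 8
After iteration 3: step = 2, cnt = 12
Loop ends.

Final answer: 12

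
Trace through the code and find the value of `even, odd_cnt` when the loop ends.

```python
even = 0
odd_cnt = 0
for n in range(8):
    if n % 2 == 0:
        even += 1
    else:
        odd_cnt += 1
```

Let's trace through this code step by step.

Initialize: even = 0
Initialize: odd_cnt = 0
Entering loop: for n in range(8):
After iteration 1: n = 0, even = 1, odd_cnt = 0
After iteration 2: n = 1, even = 1, odd_cnt = 1
After iteration 3: n = 2, even = 2, odd_cnt = 1
After iteration 4: n = 3, even = 2, odd_cnt = 2
After iteration 5: n = 4, even = 3, odd_cnt = 2
After iteration 6: n = 5, even = 3, odd_cnt = 3
After iteration 7: n = 6, even = 4, odd_cnt = 3
After iteration 8: n = 7, even = 4, odd_cnt = 4
Loop ends.

Final answer: 4, 4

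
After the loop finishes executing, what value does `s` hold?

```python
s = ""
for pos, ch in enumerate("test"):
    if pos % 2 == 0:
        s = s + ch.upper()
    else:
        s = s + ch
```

Let's trace through this code step by step.

Initialize: s = ''
Entering loop: for pos, ch in enumerate("test"):
After iteration 1: pos = 0, ch = 't', s = 'T'
After iteration 2: pos = 1, ch = 'e', s = 'Te'
After iteration 3: pos = 2, ch = 's', s = 'TeS'
After iteration 4: pos = 3, ch = 't', s = 'TeSt'
Loop ends.

Final answer: 'TeSt'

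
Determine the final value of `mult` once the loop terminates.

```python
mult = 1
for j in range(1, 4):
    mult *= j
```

Let's trace through this code step by step.

Initialize: mult = 1
Entering loop: for j in range(1, 4):
After iteration 1: j = 1, mult = 1
After iteration 2: j = 2, mult = 2
After iteration 3: j = 3, mult = 6
Loop ends.

Final answer: 6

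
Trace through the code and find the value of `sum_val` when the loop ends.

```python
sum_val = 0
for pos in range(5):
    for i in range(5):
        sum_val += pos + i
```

Let's trace through this code step by step.

Initialize: sum_val = 0
Entering loop: for pos in range(5):
After iteration 1: pos = 0, sum_val = 10
After iteration 2: pos = 1, sum_val = 25
After iteration 3: pos = 2, sum_val = 45
After iteration 4: pos = 3, sum_val = 70
After iteration 5: pos = 4, sum_val = 100
Loop ends.

Final answer: 100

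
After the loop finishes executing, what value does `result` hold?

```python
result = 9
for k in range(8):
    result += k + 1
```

Let's trace through this code step by step.

Initialize: result = 9
Entering loop: for k in range(8):
After iteration 1: k = 0, result = 10
After iteration 2: k = 1, result = 12
After iteration 3: k = 2, result = 15
After iteration 4: k = 3, result = 19
After iteration 5: k = 4, result = 24
After iteration 6: k = 5, result = 30
After iteration 7: k = 6, result = 37
After iteration 8: k = 7, result = 45
Loop ends.

Final answer: 45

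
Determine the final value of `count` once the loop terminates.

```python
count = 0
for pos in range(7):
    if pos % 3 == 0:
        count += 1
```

Let's trace through this code step by step.

Initialize: count = 0
Entering loop: for pos in range(7):
After iteration 1: pos = 0, count = 1
After iteration 2: pos = 1, count = 1
After iteration 3: pos = 2, count = 1
After iteration 4: pos = 3, count = 2
After iteration 5: pos = 4, count = 2
After iteration 6: pos = 5, count = 2
After iteration 7: pos = 6, count = 3
Loop ends.

Final answer: 3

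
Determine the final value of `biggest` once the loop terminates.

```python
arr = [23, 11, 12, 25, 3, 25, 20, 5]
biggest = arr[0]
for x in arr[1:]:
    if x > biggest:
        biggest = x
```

Let's trace through this code step by step.

Initialize: arr = [23, 11, 12, 25, 3, 25, 20, 5]
Initialize: biggest = 23
Entering loop: for x in arr[1:]:
After iteration 1: x = 11, biggest = 23
After iteration 2: x = 12, biggest = 23
After iteration 3: x = 25, biggest = 25
After iteration 4: x = 3, biggest = 25
After iteration 5: x = 25, biggest = 25
After iteration 6: x = 20, biggest = 25
After iteration 7: x = 5, biggest = 25
Loop ends.

Final answer: 25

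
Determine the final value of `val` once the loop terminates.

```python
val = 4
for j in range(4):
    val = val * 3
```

Let's trace through this code step by step.

Initialize: val = 4
Entering loop: for j in range(4):
After iteration 1: j = 0, val = 12
After iteration 2: j = 1, val = 36
After iteration 3: j = 2, val = 108
After iteration 4: j = 3, val = 324
Loop ends.

Final answer: 324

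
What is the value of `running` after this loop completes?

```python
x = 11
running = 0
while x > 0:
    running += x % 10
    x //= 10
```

Let's trace through this code step by step.

Initialize: x = 11
Initialize: running = 0
Entering loop: while x > 0:
After iteration 1: x = 1, running = 1
After iteration 2: x = 0, running = 2
Loop ends.

Final answer: 2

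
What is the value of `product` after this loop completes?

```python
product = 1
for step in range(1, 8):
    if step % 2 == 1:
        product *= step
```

Let's trace through this code step by step.

Initialize: product = 1
Entering loop: for step in range(1, 8):
After iteration 1: step = 1, product = 1
After iteration 2: step = 2, product = 1
After iteration 3: step = 3, product = 3
After iteration 4: step = 4, product = 3
After iteration 5: step = 5, product = 15
After iteration 6: step = 6, product = 15
After iteration 7: step = 7, product = 105
Loop ends.

Final answer: 105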